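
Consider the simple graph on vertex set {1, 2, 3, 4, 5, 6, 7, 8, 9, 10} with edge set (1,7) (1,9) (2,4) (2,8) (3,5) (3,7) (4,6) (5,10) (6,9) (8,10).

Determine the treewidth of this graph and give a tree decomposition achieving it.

The largest bag has 3 vertices, giving width 2; this decomposition certifies tw(G) ≤ 2. Since 9–6–4–2–8–10–5–3–7–1–9 is a cycle in G, G is not acyclic. Forests are exactly the graphs of treewidth ≤ 1, so tw(G) ≥ 2. Combining the bounds, tw(G) = 2.

Treewidth 2.
One optimal decomposition is:
Bags: B1 = {4, 6, 9}  B2 = {2, 4, 9}  B3 = {2, 8, 9}  B4 = {8, 9, 10}  B5 = {5, 9, 10}  B6 = {3, 5, 9}  B7 = {3, 7, 9}  B8 = {1, 7, 9}
Tree: B1–B2, B2–B3, B3–B4, B4–B5, B5–B6, B6–B7, B7–B8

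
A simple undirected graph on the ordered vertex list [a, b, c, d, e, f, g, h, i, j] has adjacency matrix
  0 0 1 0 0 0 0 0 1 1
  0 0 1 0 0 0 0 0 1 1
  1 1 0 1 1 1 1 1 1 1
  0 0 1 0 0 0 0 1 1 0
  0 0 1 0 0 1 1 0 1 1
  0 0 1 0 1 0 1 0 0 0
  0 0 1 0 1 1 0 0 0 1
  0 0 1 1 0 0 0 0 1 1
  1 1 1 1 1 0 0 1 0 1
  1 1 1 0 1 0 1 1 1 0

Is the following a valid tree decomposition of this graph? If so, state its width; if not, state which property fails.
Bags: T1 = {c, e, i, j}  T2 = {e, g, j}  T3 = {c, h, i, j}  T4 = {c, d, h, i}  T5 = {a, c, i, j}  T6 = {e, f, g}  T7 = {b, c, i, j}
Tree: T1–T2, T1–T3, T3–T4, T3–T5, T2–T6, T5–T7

No — edge (c,g) lies in no bag.

A tree decomposition must satisfy three properties: every vertex lies in some bag; for every edge, both endpoints lie together in some bag; and for every vertex, the bags containing it form a connected subtree. Here edge (c,g) lies in no bag, so the decomposition is invalid.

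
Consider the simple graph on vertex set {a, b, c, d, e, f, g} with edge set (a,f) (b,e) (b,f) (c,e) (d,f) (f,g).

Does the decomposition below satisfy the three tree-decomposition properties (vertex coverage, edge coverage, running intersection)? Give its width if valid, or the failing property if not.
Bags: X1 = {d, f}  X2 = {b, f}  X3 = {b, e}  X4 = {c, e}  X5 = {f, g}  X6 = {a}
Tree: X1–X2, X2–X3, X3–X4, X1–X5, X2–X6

No — edge (f,a) lies in no bag.

A tree decomposition must satisfy three properties: every vertex lies in some bag; for every edge, both endpoints lie together in some bag; and for every vertex, the bags containing it form a connected subtree. Here edge (f,a) lies in no bag, so the decomposition is invalid.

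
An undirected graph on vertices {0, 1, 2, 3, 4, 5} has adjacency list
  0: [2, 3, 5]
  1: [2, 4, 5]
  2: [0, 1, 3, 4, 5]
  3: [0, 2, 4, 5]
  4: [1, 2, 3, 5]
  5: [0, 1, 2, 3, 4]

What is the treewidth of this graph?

A width-3 tree decomposition is:
Bags: B1 = {1, 2, 4, 5}  B2 = {2, 3, 4, 5}  B3 = {0, 2, 3, 5}
Tree: B1–B2, B2–B3
Every bag has size at most 4, so the width is 4 − 1 = 3 and tw(G) ≤ 3. For the lower bound, the 4 vertices {1, 2, 4, 5} are pairwise adjacent, and any tree decomposition puts a clique entirely inside one bag — forcing width ≥ 3. Combining the bounds, tw(G) = 3.

3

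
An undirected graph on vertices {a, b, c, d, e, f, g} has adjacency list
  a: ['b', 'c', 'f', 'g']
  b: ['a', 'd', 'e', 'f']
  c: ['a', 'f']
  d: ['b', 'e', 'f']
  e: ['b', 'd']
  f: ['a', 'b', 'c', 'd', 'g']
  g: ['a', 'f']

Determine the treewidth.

A width-2 tree decomposition is:
Bags: B1 = {a, b, f}  B2 = {a, c, f}  B3 = {a, f, g}  B4 = {b, d, f}  B5 = {b, d, e}
Tree: B1–B2, B1–B3, B1–B4, B4–B5
Every bag has size at most 3, so the width is 3 − 1 = 2 and tw(G) ≤ 2. Conversely, {b, d, e} is a clique of size 3, and the vertices of any clique must share a bag in every tree decomposition; so some bag has ≥ 3 vertices and tw(G) ≥ 2. Therefore the treewidth is 2.

2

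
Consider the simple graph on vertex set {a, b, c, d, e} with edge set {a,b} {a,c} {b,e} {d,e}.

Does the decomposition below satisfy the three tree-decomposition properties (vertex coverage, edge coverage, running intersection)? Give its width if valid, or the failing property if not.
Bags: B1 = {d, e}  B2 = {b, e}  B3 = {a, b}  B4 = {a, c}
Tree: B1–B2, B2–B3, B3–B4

Every vertex of G appears in some bag (union = {a, b, c, d, e}); every edge is covered by a bag; and for each vertex v the set of bags containing v is connected in the bag tree. The decomposition is therefore valid. The largest bag has 2 vertices, so the width is 1.

Yes; width 1.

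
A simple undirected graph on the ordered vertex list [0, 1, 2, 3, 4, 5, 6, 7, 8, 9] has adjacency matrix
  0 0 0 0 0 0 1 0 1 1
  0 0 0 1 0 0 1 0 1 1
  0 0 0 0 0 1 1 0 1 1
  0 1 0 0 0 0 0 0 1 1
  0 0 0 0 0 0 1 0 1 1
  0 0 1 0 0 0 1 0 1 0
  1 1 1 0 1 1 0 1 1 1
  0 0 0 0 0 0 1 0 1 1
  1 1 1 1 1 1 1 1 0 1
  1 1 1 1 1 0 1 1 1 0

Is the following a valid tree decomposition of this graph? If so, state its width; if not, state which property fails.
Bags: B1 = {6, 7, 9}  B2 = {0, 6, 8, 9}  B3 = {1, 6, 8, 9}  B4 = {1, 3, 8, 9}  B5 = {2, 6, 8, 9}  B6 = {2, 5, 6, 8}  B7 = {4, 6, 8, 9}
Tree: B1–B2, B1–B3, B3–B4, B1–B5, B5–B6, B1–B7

A tree decomposition must satisfy three properties: every vertex lies in some bag; for every edge, both endpoints lie together in some bag; and for every vertex, the bags containing it form a connected subtree. Here edge (8,7) lies in no bag, so the decomposition is invalid.

No — edge (8,7) lies in no bag.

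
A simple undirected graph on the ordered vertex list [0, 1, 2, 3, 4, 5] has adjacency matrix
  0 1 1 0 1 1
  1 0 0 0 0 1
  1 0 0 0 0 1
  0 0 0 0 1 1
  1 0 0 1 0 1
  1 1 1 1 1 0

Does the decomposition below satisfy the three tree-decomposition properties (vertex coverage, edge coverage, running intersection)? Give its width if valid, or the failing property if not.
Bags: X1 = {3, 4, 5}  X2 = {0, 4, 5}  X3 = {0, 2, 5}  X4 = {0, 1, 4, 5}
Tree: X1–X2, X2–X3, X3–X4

A tree decomposition must satisfy three properties: every vertex lies in some bag; for every edge, both endpoints lie together in some bag; and for every vertex, the bags containing it form a connected subtree. Here bags containing vertex 4 are not connected in the tree, so the decomposition is invalid.

No — bags containing vertex 4 are not connected in the tree.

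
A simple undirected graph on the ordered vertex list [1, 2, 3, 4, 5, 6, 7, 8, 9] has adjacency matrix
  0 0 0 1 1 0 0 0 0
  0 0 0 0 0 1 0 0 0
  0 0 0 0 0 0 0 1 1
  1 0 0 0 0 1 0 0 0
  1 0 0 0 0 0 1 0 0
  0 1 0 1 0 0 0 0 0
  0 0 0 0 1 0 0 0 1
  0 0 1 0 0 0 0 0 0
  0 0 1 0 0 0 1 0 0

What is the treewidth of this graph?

1

A width-1 tree decomposition is:
Bags: B1 = {3, 8}  B2 = {3, 9}  B3 = {7, 9}  B4 = {5, 7}  B5 = {1, 5}  B6 = {1, 4}  B7 = {4, 6}  B8 = {2, 6}
Tree: B1–B2, B2–B3, B3–B4, B4–B5, B5–B6, B6–B7, B7–B8
Every bag has size at most 2, so the width is 2 − 1 = 1 and tw(G) ≤ 1. Any graph with an edge has treewidth ≥ 1, and G has the edge 8–3. Hence tw(G) = 1 exactly.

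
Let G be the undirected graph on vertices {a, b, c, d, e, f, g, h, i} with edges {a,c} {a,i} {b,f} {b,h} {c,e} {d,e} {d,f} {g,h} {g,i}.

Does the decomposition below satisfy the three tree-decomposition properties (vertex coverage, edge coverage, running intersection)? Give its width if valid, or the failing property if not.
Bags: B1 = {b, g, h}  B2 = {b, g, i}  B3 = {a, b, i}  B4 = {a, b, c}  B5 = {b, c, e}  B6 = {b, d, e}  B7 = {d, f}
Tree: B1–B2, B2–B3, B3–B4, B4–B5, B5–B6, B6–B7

No — edge (b,f) lies in no bag.

A tree decomposition must satisfy three properties: every vertex lies in some bag; for every edge, both endpoints lie together in some bag; and for every vertex, the bags containing it form a connected subtree. Here edge (b,f) lies in no bag, so the decomposition is invalid.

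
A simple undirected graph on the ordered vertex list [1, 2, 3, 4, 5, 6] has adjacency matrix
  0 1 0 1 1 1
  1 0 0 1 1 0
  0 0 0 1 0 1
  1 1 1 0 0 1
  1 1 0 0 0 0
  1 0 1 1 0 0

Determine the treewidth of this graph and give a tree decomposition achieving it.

The largest bag has 3 vertices, giving width 2; this decomposition certifies tw(G) ≤ 2. For the lower bound, the 3 vertices {1, 2, 4} are pairwise adjacent, and any tree decomposition puts a clique entirely inside one bag — forcing width ≥ 2. The upper and lower bounds meet at 2, so that is the treewidth.

Treewidth 2.
One optimal decomposition is:
Bags: B1 = {3, 4, 6}  B2 = {1, 4, 6}  B3 = {1, 2, 4}  B4 = {1, 2, 5}
Tree: B1–B2, B2–B3, B3–B4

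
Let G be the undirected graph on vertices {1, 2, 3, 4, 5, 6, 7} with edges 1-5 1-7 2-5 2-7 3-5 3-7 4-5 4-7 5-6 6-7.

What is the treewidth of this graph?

A width-2 tree decomposition is:
Bags: B1 = {4, 5, 7}  B2 = {3, 5, 7}  B3 = {5, 6, 7}  B4 = {1, 5, 7}  B5 = {2, 5, 7}
Tree: B1–B2, B2–B3, B3–B4, B4–B5
Every bag has size at most 3, so the width is 3 − 1 = 2 and tw(G) ≤ 2. For the lower bound, G contains the cycle 7–4–5–3–7, so G is not a forest; only forests have treewidth ≤ 1, hence tw(G) ≥ 2. The upper and lower bounds meet at 2, so that is the treewidth.

2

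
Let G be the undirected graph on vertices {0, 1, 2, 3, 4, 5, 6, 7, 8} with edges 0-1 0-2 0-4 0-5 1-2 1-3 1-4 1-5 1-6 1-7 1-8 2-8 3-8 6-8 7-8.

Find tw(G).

A width-2 tree decomposition is:
Bags: B1 = {1, 7, 8}  B2 = {1, 2, 8}  B3 = {0, 1, 2}  B4 = {1, 6, 8}  B5 = {1, 3, 8}  B6 = {0, 1, 4}  B7 = {0, 1, 5}
Tree: B1–B2, B2–B3, B1–B4, B1–B5, B3–B6, B3–B7
Each bag holds 3 vertices, so the decomposition has width 2, which upper-bounds the treewidth. Conversely, {0, 1, 2} is a clique of size 3, and the vertices of any clique must share a bag in every tree decomposition; so some bag has ≥ 3 vertices and tw(G) ≥ 2. Combining the bounds, tw(G) = 2.

2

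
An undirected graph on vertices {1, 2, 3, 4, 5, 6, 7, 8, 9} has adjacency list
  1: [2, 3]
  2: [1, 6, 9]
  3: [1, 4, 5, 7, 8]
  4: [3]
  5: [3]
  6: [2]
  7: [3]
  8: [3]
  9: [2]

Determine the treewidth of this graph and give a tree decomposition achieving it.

The largest bag has 2 vertices, giving width 1; this decomposition certifies tw(G) ≤ 1. G has an edge, so its treewidth is at least 1. Hence tw(G) = 1 exactly.

Treewidth 1.
One such decomposition:
Bags: B1 = {3, 4}  B2 = {1, 3}  B3 = {3, 7}  B4 = {3, 5}  B5 = {1, 2}  B6 = {3, 8}  B7 = {2, 9}  B8 = {2, 6}
Tree: B1–B2, B2–B3, B1–B4, B2–B5, B1–B6, B5–B7, B7–B8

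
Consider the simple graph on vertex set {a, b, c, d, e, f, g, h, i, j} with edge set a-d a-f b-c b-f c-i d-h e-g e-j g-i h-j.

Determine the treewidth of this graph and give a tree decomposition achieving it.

Each bag holds 3 vertices, so the decomposition has width 2, which upper-bounds the treewidth. The edges b–c–i–g–e–j–h–d–a–f–b form a cycle, so G is not a tree and its treewidth is at least 2. Hence tw(G) = 2 exactly.

Treewidth 2.
One such decomposition:
Bags: B1 = {b, c, i}  B2 = {b, g, i}  B3 = {b, e, g}  B4 = {b, e, j}  B5 = {b, h, j}  B6 = {b, d, h}  B7 = {a, b, d}  B8 = {a, b, f}
Tree: B1–B2, B2–B3, B3–B4, B4–B5, B5–B6, B6–B7, B7–B8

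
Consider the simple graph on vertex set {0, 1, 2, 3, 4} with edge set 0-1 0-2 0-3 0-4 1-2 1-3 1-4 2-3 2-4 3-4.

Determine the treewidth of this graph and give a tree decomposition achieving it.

A single bag containing all 5 vertices is trivially a valid decomposition of width 4. For the lower bound, the 5 vertices {0, 1, 2, 3, 4} are pairwise adjacent, and any tree decomposition puts a clique entirely inside one bag — forcing width ≥ 4. Therefore the treewidth is 4.

Treewidth 4.
One optimal decomposition is:
Bags: B1 = {0, 1, 2, 3, 4}
Tree: (single bag)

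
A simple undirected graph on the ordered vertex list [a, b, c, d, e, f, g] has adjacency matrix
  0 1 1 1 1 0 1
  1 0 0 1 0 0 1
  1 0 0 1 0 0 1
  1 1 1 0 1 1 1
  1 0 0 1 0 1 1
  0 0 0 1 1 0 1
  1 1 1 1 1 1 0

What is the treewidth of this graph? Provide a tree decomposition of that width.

Treewidth 3.
One such decomposition:
Bags: B1 = {a, b, d, g}  B2 = {a, d, e, g}  B3 = {d, e, f, g}  B4 = {a, c, d, g}
Tree: B1–B2, B2–B3, B2–B4

The largest bag has 4 vertices, giving width 3; this decomposition certifies tw(G) ≤ 3. For the lower bound, the 4 vertices {a, d, e, g} are pairwise adjacent, and any tree decomposition puts a clique entirely inside one bag — forcing width ≥ 3. The upper and lower bounds meet at 3, so that is the treewidth.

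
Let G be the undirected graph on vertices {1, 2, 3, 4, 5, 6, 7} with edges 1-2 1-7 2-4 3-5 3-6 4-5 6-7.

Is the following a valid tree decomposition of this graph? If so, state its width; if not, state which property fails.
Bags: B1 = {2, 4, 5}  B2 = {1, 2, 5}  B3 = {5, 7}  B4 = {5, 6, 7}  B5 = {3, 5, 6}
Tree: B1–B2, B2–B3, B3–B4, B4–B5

No — edge (1,7) lies in no bag.

A tree decomposition must satisfy three properties: every vertex lies in some bag; for every edge, both endpoints lie together in some bag; and for every vertex, the bags containing it form a connected subtree. Here edge (1,7) lies in no bag, so the decomposition is invalid.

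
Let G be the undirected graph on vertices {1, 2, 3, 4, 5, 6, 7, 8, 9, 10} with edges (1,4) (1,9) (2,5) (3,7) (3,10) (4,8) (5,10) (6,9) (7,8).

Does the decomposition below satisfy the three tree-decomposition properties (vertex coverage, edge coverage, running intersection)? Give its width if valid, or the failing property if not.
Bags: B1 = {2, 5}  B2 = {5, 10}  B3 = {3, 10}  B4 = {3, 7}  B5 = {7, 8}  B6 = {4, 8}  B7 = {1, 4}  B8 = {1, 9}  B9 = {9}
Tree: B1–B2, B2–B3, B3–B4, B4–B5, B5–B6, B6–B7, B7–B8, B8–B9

No — vertex 6 appears in no bag.

A tree decomposition must satisfy three properties: every vertex lies in some bag; for every edge, both endpoints lie together in some bag; and for every vertex, the bags containing it form a connected subtree. Here vertex 6 appears in no bag, so the decomposition is invalid.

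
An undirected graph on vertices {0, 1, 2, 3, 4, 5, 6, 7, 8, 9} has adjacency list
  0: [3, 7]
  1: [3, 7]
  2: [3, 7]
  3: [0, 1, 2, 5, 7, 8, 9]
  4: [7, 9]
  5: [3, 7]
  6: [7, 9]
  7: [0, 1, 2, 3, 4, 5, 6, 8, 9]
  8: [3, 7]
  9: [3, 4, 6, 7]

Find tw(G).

2

A width-2 tree decomposition is:
Bags: B1 = {3, 7, 9}  B2 = {4, 7, 9}  B3 = {6, 7, 9}  B4 = {2, 3, 7}  B5 = {0, 3, 7}  B6 = {3, 7, 8}  B7 = {1, 3, 7}  B8 = {3, 5, 7}
Tree: B1–B2, B2–B3, B1–B4, B4–B5, B5–B6, B5–B7, B7–B8
Each bag holds 3 vertices, so the decomposition has width 2, which upper-bounds the treewidth. Conversely, {0, 3, 7} is a clique of size 3, and the vertices of any clique must share a bag in every tree decomposition; so some bag has ≥ 3 vertices and tw(G) ≥ 2. The upper and lower bounds meet at 2, so that is the treewidth.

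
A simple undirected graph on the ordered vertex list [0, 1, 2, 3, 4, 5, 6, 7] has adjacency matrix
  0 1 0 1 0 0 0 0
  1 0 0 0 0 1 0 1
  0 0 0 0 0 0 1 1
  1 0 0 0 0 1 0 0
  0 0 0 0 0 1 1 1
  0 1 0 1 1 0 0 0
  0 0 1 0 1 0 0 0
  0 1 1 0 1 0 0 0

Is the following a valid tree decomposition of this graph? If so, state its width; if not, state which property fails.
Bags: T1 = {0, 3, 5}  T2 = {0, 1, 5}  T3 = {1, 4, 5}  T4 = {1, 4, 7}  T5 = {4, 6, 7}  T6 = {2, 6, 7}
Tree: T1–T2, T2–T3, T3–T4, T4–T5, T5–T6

Yes; width 2.

Every vertex of G appears in some bag (union = {0, 1, 2, 3, 4, 5, 6, 7}); every edge is covered by a bag; and for each vertex v the set of bags containing v is connected in the bag tree. The decomposition is therefore valid. The largest bag has 3 vertices, so the width is 2.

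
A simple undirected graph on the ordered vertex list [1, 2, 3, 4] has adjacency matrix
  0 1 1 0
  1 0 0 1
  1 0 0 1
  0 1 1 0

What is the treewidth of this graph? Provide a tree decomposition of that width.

Treewidth 2.
Bags: B1 = {1, 2, 3}  B2 = {2, 3, 4}
Tree: B1–B2

Each bag holds 3 vertices, so the decomposition has width 2, which upper-bounds the treewidth. For the lower bound, G contains the cycle 3–1–2–4–3, so G is not a forest; only forests have treewidth ≤ 1, hence tw(G) ≥ 2. Hence tw(G) = 2 exactly.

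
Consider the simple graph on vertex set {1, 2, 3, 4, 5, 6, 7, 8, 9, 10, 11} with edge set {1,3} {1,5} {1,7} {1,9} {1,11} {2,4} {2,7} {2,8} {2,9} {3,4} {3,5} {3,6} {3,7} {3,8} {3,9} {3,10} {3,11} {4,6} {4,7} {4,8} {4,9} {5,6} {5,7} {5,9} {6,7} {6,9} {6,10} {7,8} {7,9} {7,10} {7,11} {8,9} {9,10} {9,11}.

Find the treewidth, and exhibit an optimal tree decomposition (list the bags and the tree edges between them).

Treewidth 4.
One such decomposition:
Bags: B1 = {3, 4, 6, 7, 9}  B2 = {3, 4, 7, 8, 9}  B3 = {3, 5, 6, 7, 9}  B4 = {2, 4, 7, 8, 9}  B5 = {1, 3, 5, 7, 9}  B6 = {1, 3, 7, 9, 11}  B7 = {3, 6, 7, 9, 10}
Tree: B1–B2, B1–B3, B2–B4, B3–B5, B5–B6, B1–B7

The largest bag has 5 vertices, giving width 4; this decomposition certifies tw(G) ≤ 4. Conversely, {2, 4, 7, 8, 9} is a clique of size 5, and the vertices of any clique must share a bag in every tree decomposition; so some bag has ≥ 5 vertices and tw(G) ≥ 4. Therefore the treewidth is 4.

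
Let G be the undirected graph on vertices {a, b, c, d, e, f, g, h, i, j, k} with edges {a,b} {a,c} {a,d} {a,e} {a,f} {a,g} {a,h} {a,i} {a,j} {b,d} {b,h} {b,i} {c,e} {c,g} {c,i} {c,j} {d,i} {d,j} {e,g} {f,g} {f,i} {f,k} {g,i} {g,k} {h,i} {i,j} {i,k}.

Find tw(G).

A width-3 tree decomposition is:
Bags: B1 = {a, c, e, g}  B2 = {a, c, g, i}  B3 = {a, f, g, i}  B4 = {f, g, i, k}  B5 = {a, c, i, j}  B6 = {a, d, i, j}  B7 = {a, b, d, i}  B8 = {a, b, h, i}
Tree: B1–B2, B2–B3, B3–B4, B2–B5, B5–B6, B6–B7, B7–B8
The largest bag has 4 vertices, giving width 3; this decomposition certifies tw(G) ≤ 3. For the lower bound, the 4 vertices {a, c, e, g} are pairwise adjacent, and any tree decomposition puts a clique entirely inside one bag — forcing width ≥ 3. The upper and lower bounds meet at 3, so that is the treewidth.

3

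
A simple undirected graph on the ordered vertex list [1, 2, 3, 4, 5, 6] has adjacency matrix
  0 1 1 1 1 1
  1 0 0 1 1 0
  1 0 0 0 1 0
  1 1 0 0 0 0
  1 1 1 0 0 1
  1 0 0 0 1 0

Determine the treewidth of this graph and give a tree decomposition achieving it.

Each bag holds 3 vertices, so the decomposition has width 2, which upper-bounds the treewidth. Conversely, {1, 2, 4} is a clique of size 3, and the vertices of any clique must share a bag in every tree decomposition; so some bag has ≥ 3 vertices and tw(G) ≥ 2. Hence tw(G) = 2 exactly.

Treewidth 2.
One optimal decomposition is:
Bags: B1 = {1, 2, 5}  B2 = {1, 2, 4}  B3 = {1, 5, 6}  B4 = {1, 3, 5}
Tree: B1–B2, B1–B3, B3–B4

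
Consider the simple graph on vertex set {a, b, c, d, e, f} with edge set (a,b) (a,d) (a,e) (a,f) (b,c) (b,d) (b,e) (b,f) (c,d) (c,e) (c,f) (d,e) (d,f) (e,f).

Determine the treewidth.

4

A width-4 tree decomposition is:
Bags: B1 = {b, c, d, e, f}  B2 = {a, b, d, e, f}
Tree: B1–B2
Every bag has size at most 5, so the width is 5 − 1 = 4 and tw(G) ≤ 4. On the other hand G contains the 5-clique {b, c, d, e, f}. A clique must lie in a single bag of any decomposition, so no decomposition can have width below 4. Combining the bounds, tw(G) = 4.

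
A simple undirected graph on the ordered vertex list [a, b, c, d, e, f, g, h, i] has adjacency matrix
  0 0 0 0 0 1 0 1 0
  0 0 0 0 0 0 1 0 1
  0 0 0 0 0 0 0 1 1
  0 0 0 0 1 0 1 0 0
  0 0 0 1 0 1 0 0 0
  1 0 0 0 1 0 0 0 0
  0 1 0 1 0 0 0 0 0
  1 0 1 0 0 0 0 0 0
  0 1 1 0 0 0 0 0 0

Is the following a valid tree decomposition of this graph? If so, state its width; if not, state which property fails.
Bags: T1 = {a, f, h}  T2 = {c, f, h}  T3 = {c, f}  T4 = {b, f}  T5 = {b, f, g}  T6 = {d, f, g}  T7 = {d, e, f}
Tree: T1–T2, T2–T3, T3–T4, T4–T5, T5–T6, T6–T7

No — vertex i appears in no bag.

A tree decomposition must satisfy three properties: every vertex lies in some bag; for every edge, both endpoints lie together in some bag; and for every vertex, the bags containing it form a connected subtree. Here vertex i appears in no bag, so the decomposition is invalid.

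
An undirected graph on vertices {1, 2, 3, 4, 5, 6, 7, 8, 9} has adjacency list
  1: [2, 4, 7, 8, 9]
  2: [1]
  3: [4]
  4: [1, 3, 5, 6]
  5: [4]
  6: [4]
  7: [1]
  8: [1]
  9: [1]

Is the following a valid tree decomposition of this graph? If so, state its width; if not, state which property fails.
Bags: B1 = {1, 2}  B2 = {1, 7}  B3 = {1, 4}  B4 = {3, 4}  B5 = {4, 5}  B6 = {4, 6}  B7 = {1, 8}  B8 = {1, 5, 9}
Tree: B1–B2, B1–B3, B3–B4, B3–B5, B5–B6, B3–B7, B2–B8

No — bags containing vertex 5 are not connected in the tree.

A tree decomposition must satisfy three properties: every vertex lies in some bag; for every edge, both endpoints lie together in some bag; and for every vertex, the bags containing it form a connected subtree. Here bags containing vertex 5 are not connected in the tree, so the decomposition is invalid.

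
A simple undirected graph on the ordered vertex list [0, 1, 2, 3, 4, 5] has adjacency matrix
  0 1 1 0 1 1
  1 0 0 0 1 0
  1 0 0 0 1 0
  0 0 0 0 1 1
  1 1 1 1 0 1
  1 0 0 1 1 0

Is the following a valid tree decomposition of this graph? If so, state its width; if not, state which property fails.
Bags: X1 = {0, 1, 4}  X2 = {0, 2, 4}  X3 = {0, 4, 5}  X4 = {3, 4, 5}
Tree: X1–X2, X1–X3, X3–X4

Yes; width 2.

Every vertex of G appears in some bag (union = {0, 1, 2, 3, 4, 5}); every edge is covered by a bag; and for each vertex v the set of bags containing v is connected in the bag tree. The decomposition is therefore valid. The largest bag has 3 vertices, so the width is 2.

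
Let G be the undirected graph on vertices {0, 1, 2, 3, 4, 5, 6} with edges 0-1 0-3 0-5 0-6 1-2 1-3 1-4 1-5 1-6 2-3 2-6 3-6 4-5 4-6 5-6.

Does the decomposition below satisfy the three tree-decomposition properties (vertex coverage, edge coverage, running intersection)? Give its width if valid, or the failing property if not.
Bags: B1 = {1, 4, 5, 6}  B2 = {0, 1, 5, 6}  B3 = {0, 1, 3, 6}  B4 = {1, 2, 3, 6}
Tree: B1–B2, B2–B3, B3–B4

Vertex coverage: the bags together contain {0, 1, 2, 3, 4, 5, 6}, the full vertex set. Edge coverage: each edge of G has both endpoints in at least one bag. Running intersection: for every vertex, the bags containing it form a connected subtree. All three properties hold, so this is a valid tree decomposition of width max|bag| − 1 = 3, and hence tw(G) ≤ 3.

Yes; width 3.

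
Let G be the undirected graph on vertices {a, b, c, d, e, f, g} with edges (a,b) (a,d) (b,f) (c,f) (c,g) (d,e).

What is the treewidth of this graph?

1

A width-1 tree decomposition is:
Bags: B1 = {d, e}  B2 = {a, d}  B3 = {a, b}  B4 = {b, f}  B5 = {c, f}  B6 = {c, g}
Tree: B1–B2, B2–B3, B3–B4, B4–B5, B5–B6
Every bag has size at most 2, so the width is 2 − 1 = 1 and tw(G) ≤ 1. Since G has at least one edge (e.g. e–d), it is not an edgeless graph, so tw(G) ≥ 1. Therefore the treewidth is 1.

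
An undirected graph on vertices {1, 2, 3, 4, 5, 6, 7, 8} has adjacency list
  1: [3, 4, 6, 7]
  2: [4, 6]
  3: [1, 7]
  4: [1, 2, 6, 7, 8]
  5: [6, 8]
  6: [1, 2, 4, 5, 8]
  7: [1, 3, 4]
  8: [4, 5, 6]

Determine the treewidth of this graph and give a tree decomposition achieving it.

Treewidth 2.
Bags: B1 = {2, 4, 6}  B2 = {1, 4, 6}  B3 = {1, 4, 7}  B4 = {4, 6, 8}  B5 = {5, 6, 8}  B6 = {1, 3, 7}
Tree: B1–B2, B2–B3, B1–B4, B4–B5, B3–B6

The largest bag has 3 vertices, giving width 2; this decomposition certifies tw(G) ≤ 2. For the lower bound, the 3 vertices {1, 3, 7} are pairwise adjacent, and any tree decomposition puts a clique entirely inside one bag — forcing width ≥ 2. Hence tw(G) = 2 exactly.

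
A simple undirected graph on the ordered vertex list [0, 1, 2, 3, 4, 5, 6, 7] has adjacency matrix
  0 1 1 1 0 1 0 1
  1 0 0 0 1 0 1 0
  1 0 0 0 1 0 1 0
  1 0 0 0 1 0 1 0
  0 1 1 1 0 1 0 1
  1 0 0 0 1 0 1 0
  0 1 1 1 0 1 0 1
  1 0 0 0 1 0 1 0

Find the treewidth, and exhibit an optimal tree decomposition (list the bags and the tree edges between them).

Treewidth 3.
One optimal decomposition is:
Bags: B1 = {0, 1, 4, 6}  B2 = {0, 2, 4, 6}  B3 = {0, 4, 5, 6}  B4 = {0, 4, 6, 7}  B5 = {0, 3, 4, 6}
Tree: B1–B2, B2–B3, B3–B4, B4–B5

The largest bag has 4 vertices, giving width 3; this decomposition certifies tw(G) ≤ 3. For the lower bound: the 4 vertex sets {0,1}, {2,4}, {6}, {5} are disjoint, each induces a connected subgraph, and every pair is joined by at least one edge of G. Contracting each set to a single vertex therefore yields K_{4} as a minor, and since treewidth is minor-monotone, tw(G) ≥ tw(K_{4}) = 3. Combining the bounds, tw(G) = 3.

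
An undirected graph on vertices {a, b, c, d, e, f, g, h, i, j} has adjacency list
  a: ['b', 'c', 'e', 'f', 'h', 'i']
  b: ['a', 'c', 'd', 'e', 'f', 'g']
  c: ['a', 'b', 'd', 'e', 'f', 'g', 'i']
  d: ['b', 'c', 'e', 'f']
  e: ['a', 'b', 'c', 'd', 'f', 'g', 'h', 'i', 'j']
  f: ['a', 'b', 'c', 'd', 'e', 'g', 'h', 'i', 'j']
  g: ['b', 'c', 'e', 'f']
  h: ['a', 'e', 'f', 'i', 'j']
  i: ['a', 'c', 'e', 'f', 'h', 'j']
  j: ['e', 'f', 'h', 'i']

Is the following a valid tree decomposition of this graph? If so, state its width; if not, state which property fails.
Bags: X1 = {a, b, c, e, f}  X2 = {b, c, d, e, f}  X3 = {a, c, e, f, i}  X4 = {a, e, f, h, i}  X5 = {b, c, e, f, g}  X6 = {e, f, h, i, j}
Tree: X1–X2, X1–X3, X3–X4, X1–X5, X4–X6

Yes; width 4.

Vertex coverage: the bags together contain {a, b, c, d, e, f, g, h, i, j}, the full vertex set. Edge coverage: each edge of G has both endpoints in at least one bag. Running intersection: for every vertex, the bags containing it form a connected subtree. All three properties hold, so this is a valid tree decomposition of width max|bag| − 1 = 4, and hence tw(G) ≤ 4.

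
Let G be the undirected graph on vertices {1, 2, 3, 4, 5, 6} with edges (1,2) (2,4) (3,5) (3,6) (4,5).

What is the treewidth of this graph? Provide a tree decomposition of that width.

Treewidth 1.
Bags: B1 = {3, 6}  B2 = {3, 5}  B3 = {4, 5}  B4 = {2, 4}  B5 = {1, 2}
Tree: B1–B2, B2–B3, B3–B4, B4–B5

Every bag has size at most 2, so the width is 2 − 1 = 1 and tw(G) ≤ 1. Any graph with an edge has treewidth ≥ 1, and G has the edge 6–3. Therefore the treewidth is 1.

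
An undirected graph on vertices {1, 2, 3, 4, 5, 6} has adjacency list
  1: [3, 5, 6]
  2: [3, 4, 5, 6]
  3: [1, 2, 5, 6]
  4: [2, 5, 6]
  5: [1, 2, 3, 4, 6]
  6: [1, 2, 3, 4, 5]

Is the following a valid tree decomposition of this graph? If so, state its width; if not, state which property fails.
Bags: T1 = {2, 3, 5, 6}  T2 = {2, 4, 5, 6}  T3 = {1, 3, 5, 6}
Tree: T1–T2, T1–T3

Every vertex of G appears in some bag (union = {1, 2, 3, 4, 5, 6}); every edge is covered by a bag; and for each vertex v the set of bags containing v is connected in the bag tree. The decomposition is therefore valid. The largest bag has 4 vertices, so the width is 3.

Yes; width 3.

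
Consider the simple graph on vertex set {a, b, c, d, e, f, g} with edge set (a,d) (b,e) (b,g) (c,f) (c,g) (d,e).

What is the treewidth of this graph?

A width-1 tree decomposition is:
Bags: B1 = {c, f}  B2 = {c, g}  B3 = {b, g}  B4 = {b, e}  B5 = {d, e}  B6 = {a, d}
Tree: B1–B2, B2–B3, B3–B4, B4–B5, B5–B6
Every bag has size at most 2, so the width is 2 − 1 = 1 and tw(G) ≤ 1. Any graph with an edge has treewidth ≥ 1, and G has the edge f–c. Combining the bounds, tw(G) = 1.

1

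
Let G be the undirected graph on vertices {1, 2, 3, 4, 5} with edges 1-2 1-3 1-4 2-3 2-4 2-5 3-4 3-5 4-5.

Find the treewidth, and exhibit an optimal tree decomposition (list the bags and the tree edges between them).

Treewidth 3.
One such decomposition:
Bags: B1 = {1, 2, 3, 4}  B2 = {2, 3, 4, 5}
Tree: B1–B2

Every bag has size at most 4, so the width is 4 − 1 = 3 and tw(G) ≤ 3. On the other hand G contains the 4-clique {1, 2, 3, 4}. A clique must lie in a single bag of any decomposition, so no decomposition can have width below 3. Hence tw(G) = 3 exactly.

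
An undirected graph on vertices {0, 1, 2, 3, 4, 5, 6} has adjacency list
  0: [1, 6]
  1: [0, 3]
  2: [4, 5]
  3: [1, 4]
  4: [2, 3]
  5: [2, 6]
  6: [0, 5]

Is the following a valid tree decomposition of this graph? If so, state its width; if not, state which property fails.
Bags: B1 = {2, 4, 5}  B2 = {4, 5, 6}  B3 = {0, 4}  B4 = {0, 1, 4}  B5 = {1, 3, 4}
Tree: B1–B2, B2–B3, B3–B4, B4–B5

No — edge (6,0) lies in no bag.

A tree decomposition must satisfy three properties: every vertex lies in some bag; for every edge, both endpoints lie together in some bag; and for every vertex, the bags containing it form a connected subtree. Here edge (6,0) lies in no bag, so the decomposition is invalid.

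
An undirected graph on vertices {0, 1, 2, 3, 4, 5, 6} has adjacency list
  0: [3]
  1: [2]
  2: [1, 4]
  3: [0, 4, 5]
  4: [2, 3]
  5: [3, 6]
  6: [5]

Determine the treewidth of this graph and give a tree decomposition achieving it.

Treewidth 1.
Bags: B1 = {0, 3}  B2 = {3, 4}  B3 = {2, 4}  B4 = {1, 2}  B5 = {3, 5}  B6 = {5, 6}
Tree: B1–B2, B2–B3, B3–B4, B2–B5, B5–B6

Every bag has size at most 2, so the width is 2 − 1 = 1 and tw(G) ≤ 1. G has an edge, so its treewidth is at least 1. The upper and lower bounds meet at 1, so that is the treewidth.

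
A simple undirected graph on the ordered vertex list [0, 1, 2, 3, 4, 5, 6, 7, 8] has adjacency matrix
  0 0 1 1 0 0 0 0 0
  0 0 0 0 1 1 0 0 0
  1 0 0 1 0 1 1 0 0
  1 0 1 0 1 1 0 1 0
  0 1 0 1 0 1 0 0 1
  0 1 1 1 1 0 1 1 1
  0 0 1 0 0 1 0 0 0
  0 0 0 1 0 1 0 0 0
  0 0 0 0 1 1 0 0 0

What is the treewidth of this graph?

A width-2 tree decomposition is:
Bags: B1 = {3, 4, 5}  B2 = {4, 5, 8}  B3 = {2, 3, 5}  B4 = {3, 5, 7}  B5 = {2, 5, 6}  B6 = {1, 4, 5}  B7 = {0, 2, 3}
Tree: B1–B2, B1–B3, B1–B4, B3–B5, B2–B6, B3–B7
Every bag has size at most 3, so the width is 3 − 1 = 2 and tw(G) ≤ 2. Conversely, {0, 2, 3} is a clique of size 3, and the vertices of any clique must share a bag in every tree decomposition; so some bag has ≥ 3 vertices and tw(G) ≥ 2. Hence tw(G) = 2 exactly.

2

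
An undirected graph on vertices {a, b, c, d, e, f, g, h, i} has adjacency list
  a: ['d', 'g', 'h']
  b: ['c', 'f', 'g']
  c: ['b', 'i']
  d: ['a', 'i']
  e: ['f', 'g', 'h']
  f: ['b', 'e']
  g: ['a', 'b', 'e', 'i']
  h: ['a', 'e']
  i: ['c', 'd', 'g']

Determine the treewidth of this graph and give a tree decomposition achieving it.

Each bag holds 4 vertices, so the decomposition has width 3, which upper-bounds the treewidth. For the lower bound: the 4 vertex sets {a,d,h}, {i}, {g}, {b,c,e,f} are disjoint, each induces a connected subgraph, and every pair is joined by at least one edge of G. Contracting each set to a single vertex therefore yields K_{4} as a minor, and since treewidth is minor-monotone, tw(G) ≥ tw(K_{4}) = 3. Hence tw(G) = 3 exactly.

Treewidth 3.
Bags: B1 = {a, d, h, i}  B2 = {a, g, h, i}  B3 = {e, g, h, i}  B4 = {c, e, g, i}  B5 = {b, c, e, g}  B6 = {b, c, e, f}
Tree: B1–B2, B2–B3, B3–B4, B4–B5, B5–B6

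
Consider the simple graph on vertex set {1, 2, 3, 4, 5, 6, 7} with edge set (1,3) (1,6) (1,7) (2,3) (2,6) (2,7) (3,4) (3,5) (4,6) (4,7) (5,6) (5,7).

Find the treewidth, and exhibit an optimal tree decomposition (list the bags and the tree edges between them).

Treewidth 3.
One optimal decomposition is:
Bags: B1 = {3, 4, 6, 7}  B2 = {3, 5, 6, 7}  B3 = {1, 3, 6, 7}  B4 = {2, 3, 6, 7}
Tree: B1–B2, B2–B3, B3–B4

The largest bag has 4 vertices, giving width 3; this decomposition certifies tw(G) ≤ 3. For the lower bound: the 4 vertex sets {4,7}, {3,5}, {6}, {1} are disjoint, each induces a connected subgraph, and every pair is joined by at least one edge of G. Contracting each set to a single vertex therefore yields K_{4} as a minor, and since treewidth is minor-monotone, tw(G) ≥ tw(K_{4}) = 3. Therefore the treewidth is 3.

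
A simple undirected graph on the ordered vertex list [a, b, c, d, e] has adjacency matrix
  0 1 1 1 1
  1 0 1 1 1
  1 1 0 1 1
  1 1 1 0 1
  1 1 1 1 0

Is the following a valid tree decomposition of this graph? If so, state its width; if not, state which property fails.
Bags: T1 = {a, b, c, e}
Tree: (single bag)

A tree decomposition must satisfy three properties: every vertex lies in some bag; for every edge, both endpoints lie together in some bag; and for every vertex, the bags containing it form a connected subtree. Here vertex d appears in no bag, so the decomposition is invalid.

No — vertex d appears in no bag.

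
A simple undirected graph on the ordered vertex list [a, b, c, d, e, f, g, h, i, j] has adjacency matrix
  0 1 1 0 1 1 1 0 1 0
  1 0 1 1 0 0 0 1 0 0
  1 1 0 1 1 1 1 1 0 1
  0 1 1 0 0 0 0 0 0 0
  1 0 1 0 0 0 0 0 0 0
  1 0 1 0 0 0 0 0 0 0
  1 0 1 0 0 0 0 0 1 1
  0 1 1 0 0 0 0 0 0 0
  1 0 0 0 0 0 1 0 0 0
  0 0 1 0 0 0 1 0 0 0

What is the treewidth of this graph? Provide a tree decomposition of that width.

The largest bag has 3 vertices, giving width 2; this decomposition certifies tw(G) ≤ 2. On the other hand G contains the 3-clique {b, c, d}. A clique must lie in a single bag of any decomposition, so no decomposition can have width below 2. The upper and lower bounds meet at 2, so that is the treewidth.

Treewidth 2.
One such decomposition:
Bags: B1 = {a, b, c}  B2 = {b, c, d}  B3 = {a, c, f}  B4 = {a, c, g}  B5 = {c, g, j}  B6 = {b, c, h}  B7 = {a, g, i}  B8 = {a, c, e}
Tree: B1–B2, B1–B3, B3–B4, B4–B5, B2–B6, B4–B7, B1–B8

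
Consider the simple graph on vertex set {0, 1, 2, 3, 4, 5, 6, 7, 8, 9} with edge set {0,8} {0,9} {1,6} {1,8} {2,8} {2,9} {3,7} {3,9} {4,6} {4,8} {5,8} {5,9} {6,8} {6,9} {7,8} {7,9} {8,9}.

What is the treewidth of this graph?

A width-2 tree decomposition is:
Bags: B1 = {7, 8, 9}  B2 = {3, 7, 9}  B3 = {6, 8, 9}  B4 = {1, 6, 8}  B5 = {5, 8, 9}  B6 = {4, 6, 8}  B7 = {0, 8, 9}  B8 = {2, 8, 9}
Tree: B1–B2, B1–B3, B3–B4, B1–B5, B3–B6, B1–B7, B5–B8
Each bag holds 3 vertices, so the decomposition has width 2, which upper-bounds the treewidth. On the other hand G contains the 3-clique {1, 6, 8}. A clique must lie in a single bag of any decomposition, so no decomposition can have width below 2. Therefore the treewidth is 2.

2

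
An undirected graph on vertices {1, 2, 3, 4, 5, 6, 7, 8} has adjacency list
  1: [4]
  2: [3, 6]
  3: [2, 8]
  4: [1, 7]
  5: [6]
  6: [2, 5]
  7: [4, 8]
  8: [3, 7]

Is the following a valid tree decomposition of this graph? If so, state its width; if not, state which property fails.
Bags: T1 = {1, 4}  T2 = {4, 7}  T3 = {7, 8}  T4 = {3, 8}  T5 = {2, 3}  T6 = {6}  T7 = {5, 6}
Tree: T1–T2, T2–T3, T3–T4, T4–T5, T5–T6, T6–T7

A tree decomposition must satisfy three properties: every vertex lies in some bag; for every edge, both endpoints lie together in some bag; and for every vertex, the bags containing it form a connected subtree. Here edge (2,6) lies in no bag, so the decomposition is invalid.

No — edge (2,6) lies in no bag.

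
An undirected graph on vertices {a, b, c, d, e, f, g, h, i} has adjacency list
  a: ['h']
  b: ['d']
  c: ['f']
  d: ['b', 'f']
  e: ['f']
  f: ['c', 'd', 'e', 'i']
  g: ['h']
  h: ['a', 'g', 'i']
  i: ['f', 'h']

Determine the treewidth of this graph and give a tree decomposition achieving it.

Each bag holds 2 vertices, so the decomposition has width 1, which upper-bounds the treewidth. Since G has at least one edge (e.g. i–f), it is not an edgeless graph, so tw(G) ≥ 1. Hence tw(G) = 1 exactly.

Treewidth 1.
One optimal decomposition is:
Bags: B1 = {f, i}  B2 = {d, f}  B3 = {c, f}  B4 = {h, i}  B5 = {e, f}  B6 = {a, h}  B7 = {b, d}  B8 = {g, h}
Tree: B1–B2, B1–B3, B1–B4, B3–B5, B4–B6, B2–B7, B6–B8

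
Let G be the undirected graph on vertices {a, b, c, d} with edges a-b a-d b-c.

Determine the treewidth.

A width-1 tree decomposition is:
Bags: B1 = {b, c}  B2 = {a, b}  B3 = {a, d}
Tree: B1–B2, B2–B3
Every bag has size at most 2, so the width is 2 − 1 = 1 and tw(G) ≤ 1. G has an edge, so its treewidth is at least 1. Hence tw(G) = 1 exactly.

1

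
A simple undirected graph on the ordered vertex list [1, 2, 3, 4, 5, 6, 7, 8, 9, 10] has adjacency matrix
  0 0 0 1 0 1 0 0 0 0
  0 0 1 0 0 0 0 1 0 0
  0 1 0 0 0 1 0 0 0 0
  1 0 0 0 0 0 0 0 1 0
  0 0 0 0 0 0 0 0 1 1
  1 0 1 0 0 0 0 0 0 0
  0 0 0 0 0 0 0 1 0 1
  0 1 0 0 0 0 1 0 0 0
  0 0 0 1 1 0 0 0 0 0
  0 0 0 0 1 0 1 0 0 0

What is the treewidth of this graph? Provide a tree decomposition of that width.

Each bag holds 3 vertices, so the decomposition has width 2, which upper-bounds the treewidth. For the lower bound, G contains the cycle 7–8–2–3–6–1–4–9–5–10–7, so G is not a forest; only forests have treewidth ≤ 1, hence tw(G) ≥ 2. Combining the bounds, tw(G) = 2.

Treewidth 2.
One optimal decomposition is:
Bags: B1 = {2, 7, 8}  B2 = {2, 3, 7}  B3 = {3, 6, 7}  B4 = {1, 6, 7}  B5 = {1, 4, 7}  B6 = {4, 7, 9}  B7 = {5, 7, 9}  B8 = {5, 7, 10}
Tree: B1–B2, B2–B3, B3–B4, B4–B5, B5–B6, B6–B7, B7–B8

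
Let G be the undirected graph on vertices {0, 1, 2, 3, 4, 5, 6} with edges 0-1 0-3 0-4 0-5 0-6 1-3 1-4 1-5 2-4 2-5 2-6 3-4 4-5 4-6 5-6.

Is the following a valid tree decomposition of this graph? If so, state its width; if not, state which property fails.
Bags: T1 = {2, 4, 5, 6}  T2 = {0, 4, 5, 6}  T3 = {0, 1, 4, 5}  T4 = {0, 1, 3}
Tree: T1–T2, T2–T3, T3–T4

No — edge (4,3) lies in no bag.

A tree decomposition must satisfy three properties: every vertex lies in some bag; for every edge, both endpoints lie together in some bag; and for every vertex, the bags containing it form a connected subtree. Here edge (4,3) lies in no bag, so the decomposition is invalid.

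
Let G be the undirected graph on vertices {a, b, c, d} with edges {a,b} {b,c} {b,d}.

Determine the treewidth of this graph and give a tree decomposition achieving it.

Treewidth 1.
One optimal decomposition is:
Bags: B1 = {b, d}  B2 = {a, b}  B3 = {b, c}
Tree: B1–B2, B2–B3

Each bag holds 2 vertices, so the decomposition has width 1, which upper-bounds the treewidth. Since G has at least one edge (e.g. b–d), it is not an edgeless graph, so tw(G) ≥ 1. The upper and lower bounds meet at 1, so that is the treewidth.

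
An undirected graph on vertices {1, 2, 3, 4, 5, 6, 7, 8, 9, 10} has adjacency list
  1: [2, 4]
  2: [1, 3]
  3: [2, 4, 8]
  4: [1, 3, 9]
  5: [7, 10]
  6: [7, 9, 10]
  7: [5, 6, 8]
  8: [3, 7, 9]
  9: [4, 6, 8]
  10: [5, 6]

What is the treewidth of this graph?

A width-2 tree decomposition is:
Bags: B1 = {1, 2, 3}  B2 = {1, 3, 4}  B3 = {3, 4, 8}  B4 = {4, 8, 9}  B5 = {7, 8, 9}  B6 = {6, 7, 9}  B7 = {5, 6, 7}  B8 = {5, 6, 10}
Tree: B1–B2, B2–B3, B3–B4, B4–B5, B5–B6, B6–B7, B7–B8
The largest bag has 3 vertices, giving width 2; this decomposition certifies tw(G) ≤ 2. Since 2–1–4–3–2 is a cycle in G, G is not acyclic. Forests are exactly the graphs of treewidth ≤ 1, so tw(G) ≥ 2. The upper and lower bounds meet at 2, so that is the treewidth.

2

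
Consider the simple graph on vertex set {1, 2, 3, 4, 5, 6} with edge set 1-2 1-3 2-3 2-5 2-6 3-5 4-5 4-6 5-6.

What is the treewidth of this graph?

2

A width-2 tree decomposition is:
Bags: B1 = {4, 5, 6}  B2 = {2, 5, 6}  B3 = {2, 3, 5}  B4 = {1, 2, 3}
Tree: B1–B2, B2–B3, B3–B4
The largest bag has 3 vertices, giving width 2; this decomposition certifies tw(G) ≤ 2. Conversely, {1, 2, 3} is a clique of size 3, and the vertices of any clique must share a bag in every tree decomposition; so some bag has ≥ 3 vertices and tw(G) ≥ 2. Therefore the treewidth is 2.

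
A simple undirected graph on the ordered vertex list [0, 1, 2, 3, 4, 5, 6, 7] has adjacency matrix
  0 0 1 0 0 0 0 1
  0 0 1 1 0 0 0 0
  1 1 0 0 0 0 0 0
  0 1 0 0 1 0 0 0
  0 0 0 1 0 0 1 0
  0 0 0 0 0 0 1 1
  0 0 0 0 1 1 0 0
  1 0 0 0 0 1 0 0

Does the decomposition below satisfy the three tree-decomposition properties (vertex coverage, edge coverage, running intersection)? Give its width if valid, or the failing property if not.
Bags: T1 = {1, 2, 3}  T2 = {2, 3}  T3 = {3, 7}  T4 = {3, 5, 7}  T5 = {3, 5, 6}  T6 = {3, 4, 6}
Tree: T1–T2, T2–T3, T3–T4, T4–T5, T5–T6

A tree decomposition must satisfy three properties: every vertex lies in some bag; for every edge, both endpoints lie together in some bag; and for every vertex, the bags containing it form a connected subtree. Here vertex 0 appears in no bag, so the decomposition is invalid.

No — vertex 0 appears in no bag.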